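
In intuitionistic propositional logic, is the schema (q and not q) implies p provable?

Yes

This is an instance of ex falso quodlibet, which is intuitionistically derivable.
No world can force both q and not q, so the antecedent q and not q is never forced and the implication holds vacuously at every world.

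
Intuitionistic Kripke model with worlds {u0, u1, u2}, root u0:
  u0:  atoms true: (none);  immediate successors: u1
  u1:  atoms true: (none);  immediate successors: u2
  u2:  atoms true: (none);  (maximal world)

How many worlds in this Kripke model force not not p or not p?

3

u0: forces it.
u1: forces it.
u2: forces it.
Worlds forcing the formula: {u0, u1, u2}.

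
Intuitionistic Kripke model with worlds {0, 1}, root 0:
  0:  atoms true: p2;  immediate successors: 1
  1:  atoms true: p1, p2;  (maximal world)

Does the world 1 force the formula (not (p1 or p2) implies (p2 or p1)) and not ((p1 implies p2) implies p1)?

No

1 does not force (not (p1 or p2) implies (p2 or p1)) and not ((p1 implies p2) implies p1) since 1 fails not ((p1 implies p2) implies p1).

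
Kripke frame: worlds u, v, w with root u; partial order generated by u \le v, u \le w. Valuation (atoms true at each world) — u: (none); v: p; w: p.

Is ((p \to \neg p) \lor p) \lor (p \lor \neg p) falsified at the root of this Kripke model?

Yes

u \nVdash ((p \to \neg p) \lor p) \lor (p \lor \neg p): neither disjunct is forced at u.
u \nVdash (p \to \neg p) \lor p: neither disjunct is forced at u.
u \nVdash p \to \neg p: at the accessible world v, v \Vdash p but v \nVdash \neg p.
v \nVdash \neg p since v is accessible from v and v \Vdash p.
So the root u does not force ((p \to \neg p) \lor p) \lor (p \lor \neg p); the model is a countermodel.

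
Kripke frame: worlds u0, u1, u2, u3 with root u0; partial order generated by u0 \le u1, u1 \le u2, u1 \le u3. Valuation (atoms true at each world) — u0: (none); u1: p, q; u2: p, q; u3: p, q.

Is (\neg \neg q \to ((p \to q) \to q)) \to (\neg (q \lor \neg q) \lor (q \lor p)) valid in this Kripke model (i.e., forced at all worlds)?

u0 \Vdash (\neg \neg q \to ((p \to q) \to q)) \to (\neg (q \lor \neg q) \lor (q \lor p)): every world accessible from u0 that forces \neg \neg q \to ((p \to q) \to q) (namely u1, u2, u3) also forces \neg (q \lor \neg q) \lor (q \lor p).
Since the root u0 forces (\neg \neg q \to ((p \to q) \to q)) \to (\neg (q \lor \neg q) \lor (q \lor p)) and forcing is persistent (monotone upward), every world forces it.

Yes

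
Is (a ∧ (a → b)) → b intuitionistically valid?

Yes

This is modus ponens in implicational form, which is intuitionistically derivable.
If a world forces a and a → b, then applying the implication at that world (which is accessible from itself) gives b.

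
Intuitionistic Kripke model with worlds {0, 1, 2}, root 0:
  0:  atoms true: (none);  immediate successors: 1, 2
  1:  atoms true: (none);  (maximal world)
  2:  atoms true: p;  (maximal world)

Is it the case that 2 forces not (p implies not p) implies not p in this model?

2 does not force not (p implies not p) implies not p: already at 2 itself, 2 forces not (p implies not p) but 2 does not force not p.
2 does not force not p since 2 is accessible from 2 and 2 forces p.

No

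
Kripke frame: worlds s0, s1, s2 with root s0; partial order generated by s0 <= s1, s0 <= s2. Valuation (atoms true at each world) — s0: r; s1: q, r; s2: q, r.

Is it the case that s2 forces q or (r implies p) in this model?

Yes

s2 forces q or (r implies p) via the disjunct q.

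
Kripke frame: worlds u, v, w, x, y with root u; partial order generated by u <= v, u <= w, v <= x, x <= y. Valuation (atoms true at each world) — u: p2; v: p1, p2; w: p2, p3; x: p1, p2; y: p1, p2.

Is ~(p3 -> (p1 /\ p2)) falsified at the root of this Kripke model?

Yes

u ||-/- ~(p3 -> (p1 /\ p2)) since v is accessible from u and v ||- p3 -> (p1 /\ p2).
v ||- p3 -> (p1 /\ p2) vacuously: no world accessible from v forces the antecedent p3.
So the root u does not force ~(p3 -> (p1 /\ p2)); the model is a countermodel.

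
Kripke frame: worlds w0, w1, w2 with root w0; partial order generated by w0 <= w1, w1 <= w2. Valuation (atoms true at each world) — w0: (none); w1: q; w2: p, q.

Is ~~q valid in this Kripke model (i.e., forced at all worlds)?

Yes

w0 ||- ~~q: no world accessible from w0 forces ~q.
Since the root w0 forces ~~q and forcing is persistent (monotone upward), every world forces it.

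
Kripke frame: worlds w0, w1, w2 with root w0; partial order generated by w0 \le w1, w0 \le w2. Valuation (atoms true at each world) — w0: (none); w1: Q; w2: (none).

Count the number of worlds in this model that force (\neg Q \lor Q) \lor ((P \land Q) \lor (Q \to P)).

2

w0: does not force it — w0 \nVdash (\neg Q \lor Q) \lor ((P \land Q) \lor (Q \to P)): neither disjunct is forced at w0.
w1: forces it.
w2: forces it.
Worlds forcing the formula: {w1, w2}.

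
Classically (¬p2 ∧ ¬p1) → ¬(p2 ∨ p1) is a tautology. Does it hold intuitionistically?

This is a constructively valid De Morgan direction (conjunction of negations to negated disjunction), which is intuitionistically derivable.
If both ¬p2 and ¬p1 hold at a world, no accessible world forces p2 or forces p1, so none forces p2 ∨ p1.

Yes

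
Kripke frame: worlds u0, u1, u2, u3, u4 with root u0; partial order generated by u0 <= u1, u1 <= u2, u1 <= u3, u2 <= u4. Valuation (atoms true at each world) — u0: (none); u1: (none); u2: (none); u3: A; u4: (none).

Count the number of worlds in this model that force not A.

2

u0: does not force it — u0 does not force not A since u3 is accessible from u0 and u3 forces A.
u1: does not force it.
u2: forces it.
u3: does not force it.
u4: forces it.
Worlds forcing the formula: {u2, u4}.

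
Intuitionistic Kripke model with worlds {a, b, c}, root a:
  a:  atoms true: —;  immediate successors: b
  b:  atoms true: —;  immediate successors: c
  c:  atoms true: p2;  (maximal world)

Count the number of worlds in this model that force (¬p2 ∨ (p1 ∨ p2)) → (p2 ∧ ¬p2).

a: does not force it — a ⊮ (¬p2 ∨ (p1 ∨ p2)) → (p2 ∧ ¬p2): at the accessible world c, c ⊩ ¬p2 ∨ (p1 ∨ p2) but c ⊮ p2 ∧ ¬p2.
b: does not force it.
c: does not force it.
Worlds forcing the formula: { }.

0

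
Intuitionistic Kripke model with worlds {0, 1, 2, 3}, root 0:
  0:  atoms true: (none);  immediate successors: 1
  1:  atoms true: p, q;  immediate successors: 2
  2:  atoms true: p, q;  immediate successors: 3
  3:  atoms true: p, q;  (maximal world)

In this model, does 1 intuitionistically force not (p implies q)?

1 does not force not (p implies q) since 1 is accessible from 1 and 1 forces p implies q.
1 forces p implies q: every world accessible from 1 that forces p (namely 1, 2, 3) also forces q.

No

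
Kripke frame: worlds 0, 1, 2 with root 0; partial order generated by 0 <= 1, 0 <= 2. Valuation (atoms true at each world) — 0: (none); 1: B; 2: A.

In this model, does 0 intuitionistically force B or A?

No

0 does not force B or A: neither disjunct is forced at 0.
0 lacks atom B, so 0 does not force B.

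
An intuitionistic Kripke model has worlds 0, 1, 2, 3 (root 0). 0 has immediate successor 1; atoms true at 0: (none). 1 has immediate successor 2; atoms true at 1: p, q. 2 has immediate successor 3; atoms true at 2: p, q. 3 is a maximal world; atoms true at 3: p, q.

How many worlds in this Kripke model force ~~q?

4

0: forces it.
1: forces it.
2: forces it.
3: forces it.
Worlds forcing the formula: {0, 1, 2, 3}.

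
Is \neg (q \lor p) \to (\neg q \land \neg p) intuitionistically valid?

Yes

This is a constructively valid De Morgan direction (negated disjunction to conjunction of negations), which is intuitionistically derivable.
From \neg (q \lor p): if q held then q \lor p would, contradiction — so \neg q; similarly \neg p.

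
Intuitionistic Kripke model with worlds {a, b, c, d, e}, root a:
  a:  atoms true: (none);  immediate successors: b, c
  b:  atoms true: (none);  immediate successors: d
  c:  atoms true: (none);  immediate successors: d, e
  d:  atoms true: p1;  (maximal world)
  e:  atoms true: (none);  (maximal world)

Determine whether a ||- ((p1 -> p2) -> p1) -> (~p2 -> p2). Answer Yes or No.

No

a ||-/- ((p1 -> p2) -> p1) -> (~p2 -> p2): at the accessible world b, b ||- (p1 -> p2) -> p1 but b ||-/- ~p2 -> p2.
b ||-/- ~p2 -> p2: already at b itself, b ||- ~p2 but b ||-/- p2.
b lacks atom p2, so b ||-/- p2.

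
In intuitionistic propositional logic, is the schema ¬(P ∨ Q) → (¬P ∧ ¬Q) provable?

This is a constructively valid De Morgan direction (negated disjunction to conjunction of negations), which is intuitionistically derivable.
From ¬(P ∨ Q): if P held then P ∨ Q would, contradiction — so ¬P; similarly ¬Q.

Yes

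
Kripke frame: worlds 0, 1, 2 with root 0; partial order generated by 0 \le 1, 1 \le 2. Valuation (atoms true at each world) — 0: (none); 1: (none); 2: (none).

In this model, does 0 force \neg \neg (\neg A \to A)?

0 \nVdash \neg \neg (\neg A \to A) since 0 is accessible from 0 and 0 \Vdash \neg (\neg A \to A).
0 \Vdash \neg (\neg A \to A): no world accessible from 0 forces \neg A \to A.

No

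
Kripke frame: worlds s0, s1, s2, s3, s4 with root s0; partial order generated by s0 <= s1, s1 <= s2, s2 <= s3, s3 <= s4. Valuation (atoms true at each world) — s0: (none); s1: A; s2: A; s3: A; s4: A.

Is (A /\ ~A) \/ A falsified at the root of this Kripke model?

Yes

s0 ||-/- (A /\ ~A) \/ A: neither disjunct is forced at s0.
s0 ||-/- A /\ ~A since s0 fails A.
So the root s0 does not force (A /\ ~A) \/ A; the model is a countermodel.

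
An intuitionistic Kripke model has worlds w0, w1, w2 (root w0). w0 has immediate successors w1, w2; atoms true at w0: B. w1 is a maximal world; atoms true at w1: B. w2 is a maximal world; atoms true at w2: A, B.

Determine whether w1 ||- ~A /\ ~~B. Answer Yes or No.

Yes

w1 ||- ~A /\ ~~B since w1 forces both conjuncts.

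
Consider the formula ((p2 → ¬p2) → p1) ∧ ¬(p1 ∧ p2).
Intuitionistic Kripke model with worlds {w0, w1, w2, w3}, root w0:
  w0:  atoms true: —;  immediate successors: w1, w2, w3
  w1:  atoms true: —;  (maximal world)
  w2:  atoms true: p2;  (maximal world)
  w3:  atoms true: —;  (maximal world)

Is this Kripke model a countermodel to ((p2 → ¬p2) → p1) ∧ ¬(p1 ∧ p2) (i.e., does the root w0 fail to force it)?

w0 ⊮ ((p2 → ¬p2) → p1) ∧ ¬(p1 ∧ p2) since w0 fails (p2 → ¬p2) → p1.
So the root w0 does not force ((p2 → ¬p2) → p1) ∧ ¬(p1 ∧ p2); the model is a countermodel.

Yes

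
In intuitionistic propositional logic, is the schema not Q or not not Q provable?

This is the weak law of excluded middle, which is not intuitionistically valid.
A Kripke countermodel: worlds w0, w1, w2; order generated by w0 <= w1, w0 <= w2; atoms true at each world — w0:{}; w1:{Q}; w2:{}.
w0 does not force not Q or not not Q: neither disjunct is forced at w0.
w0 does not force not Q since w1 is accessible from w0 and w1 forces Q.
So the root w0 does not force the formula.

No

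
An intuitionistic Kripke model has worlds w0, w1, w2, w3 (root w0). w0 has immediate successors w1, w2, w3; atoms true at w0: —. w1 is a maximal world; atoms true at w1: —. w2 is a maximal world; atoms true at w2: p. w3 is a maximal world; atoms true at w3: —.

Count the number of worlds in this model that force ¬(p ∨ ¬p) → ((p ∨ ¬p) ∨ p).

4

w0: forces it.
w1: forces it.
w2: forces it.
w3: forces it.
Worlds forcing the formula: {w0, w1, w2, w3}.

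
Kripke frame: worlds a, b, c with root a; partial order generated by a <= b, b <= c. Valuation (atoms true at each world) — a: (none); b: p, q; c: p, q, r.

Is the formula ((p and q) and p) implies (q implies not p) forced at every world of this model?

Not every world: a does not force ((p and q) and p) implies (q implies not p).
a does not force ((p and q) and p) implies (q implies not p): at the accessible world b, b forces (p and q) and p but b does not force q implies not p.
b does not force q implies not p: already at b itself, b forces q but b does not force not p.
b does not force not p since b is accessible from b and b forces p.

No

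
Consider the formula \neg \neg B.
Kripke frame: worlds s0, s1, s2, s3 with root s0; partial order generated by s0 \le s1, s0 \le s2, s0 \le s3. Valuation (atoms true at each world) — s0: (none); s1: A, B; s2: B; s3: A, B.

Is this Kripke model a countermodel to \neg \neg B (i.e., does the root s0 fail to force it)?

s0 \Vdash \neg \neg B: no world accessible from s0 forces \neg B.
So the root s0 forces \neg \neg B; the model is not a countermodel.

No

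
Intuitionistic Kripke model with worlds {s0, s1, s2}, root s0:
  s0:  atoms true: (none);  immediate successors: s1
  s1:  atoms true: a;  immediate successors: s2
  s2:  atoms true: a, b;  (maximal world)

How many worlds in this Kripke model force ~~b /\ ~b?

0

s0: does not force it — s0 ||-/- ~~b /\ ~b since s0 fails ~b.
s1: does not force it.
s2: does not force it.
Worlds forcing the formula: { }.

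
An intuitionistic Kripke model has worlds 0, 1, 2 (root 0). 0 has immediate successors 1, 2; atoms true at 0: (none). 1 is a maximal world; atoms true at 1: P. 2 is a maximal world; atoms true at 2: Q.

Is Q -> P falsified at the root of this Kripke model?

Yes

0 ||-/- Q -> P: at the accessible world 2, 2 ||- Q but 2 ||-/- P.
2 lacks atom P, so 2 ||-/- P.
So the root 0 does not force Q -> P; the model is a countermodel.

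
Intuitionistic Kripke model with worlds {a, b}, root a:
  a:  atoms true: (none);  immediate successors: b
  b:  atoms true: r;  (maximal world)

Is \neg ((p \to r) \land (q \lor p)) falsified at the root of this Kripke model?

No

a \Vdash \neg ((p \to r) \land (q \lor p)): no world accessible from a forces (p \to r) \land (q \lor p).
So the root a forces \neg ((p \to r) \land (q \lor p)); the model is not a countermodel.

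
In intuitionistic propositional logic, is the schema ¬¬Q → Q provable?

No

This is double-negation elimination, which is not intuitionistically valid.
A Kripke countermodel: worlds 0, 1; order generated by 0 ≤ 1; atoms true at each world — 0:{}; 1:{Q}.
0 ⊮ ¬¬Q → Q: already at 0 itself, 0 ⊩ ¬¬Q but 0 ⊮ Q.
0 lacks atom Q, so 0 ⊮ Q.
So the root 0 does not force the formula.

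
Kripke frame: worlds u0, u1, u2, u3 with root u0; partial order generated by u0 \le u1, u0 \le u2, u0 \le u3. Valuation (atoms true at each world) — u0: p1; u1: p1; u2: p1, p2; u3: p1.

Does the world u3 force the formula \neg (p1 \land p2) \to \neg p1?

u3 \nVdash \neg (p1 \land p2) \to \neg p1: already at u3 itself, u3 \Vdash \neg (p1 \land p2) but u3 \nVdash \neg p1.
u3 \nVdash \neg p1 since u3 is accessible from u3 and u3 \Vdash p1.

No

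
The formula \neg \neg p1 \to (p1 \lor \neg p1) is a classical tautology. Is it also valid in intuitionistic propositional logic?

This is a variant of double-negation elimination (deriving excluded middle from double negation), which is not intuitionistically valid.
A Kripke countermodel: worlds u, v; order generated by u \le v; atoms true at each world — u:{}; v:{p1}.
u \nVdash \neg \neg p1 \to (p1 \lor \neg p1): already at u itself, u \Vdash \neg \neg p1 but u \nVdash p1 \lor \neg p1.
u \nVdash p1 \lor \neg p1: neither disjunct is forced at u.
u lacks atom p1, so u \nVdash p1.
So the root u does not force the formula.

No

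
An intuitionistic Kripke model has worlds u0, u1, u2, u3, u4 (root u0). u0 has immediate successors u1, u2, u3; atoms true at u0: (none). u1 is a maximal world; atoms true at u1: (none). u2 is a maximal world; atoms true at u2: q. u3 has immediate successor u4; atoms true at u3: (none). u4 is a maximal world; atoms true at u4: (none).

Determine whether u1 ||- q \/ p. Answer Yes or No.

u1 ||-/- q \/ p: neither disjunct is forced at u1.
u1 lacks atom q, so u1 ||-/- q.

No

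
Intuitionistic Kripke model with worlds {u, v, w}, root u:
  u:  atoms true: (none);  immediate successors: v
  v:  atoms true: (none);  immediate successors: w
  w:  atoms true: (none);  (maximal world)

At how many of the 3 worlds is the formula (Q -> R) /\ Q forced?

0

u: does not force it — u ||-/- (Q -> R) /\ Q since u fails Q.
v: does not force it — v ||-/- (Q -> R) /\ Q since v fails Q.
w: does not force it.
Worlds forcing the formula: { }.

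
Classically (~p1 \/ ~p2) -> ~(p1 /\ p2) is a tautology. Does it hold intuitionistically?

Yes

This is a constructively valid De Morgan direction (disjunction of negations to negated conjunction), which is intuitionistically derivable.
If ~p1 holds at a world then no accessible world forces p1, hence none forces p1 /\ p2; likewise for ~p2.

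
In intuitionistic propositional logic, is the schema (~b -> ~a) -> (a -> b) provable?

No

This is the converse of contraposition, which is not intuitionistically valid.
A Kripke countermodel: worlds u, v; order generated by u <= v; atoms true at each world — u:{a}; v:{a,b}.
u ||-/- (~b -> ~a) -> (a -> b): already at u itself, u ||- ~b -> ~a but u ||-/- a -> b.
u ||-/- a -> b: already at u itself, u ||- a but u ||-/- b.
u lacks atom b, so u ||-/- b.
So the root u does not force the formula.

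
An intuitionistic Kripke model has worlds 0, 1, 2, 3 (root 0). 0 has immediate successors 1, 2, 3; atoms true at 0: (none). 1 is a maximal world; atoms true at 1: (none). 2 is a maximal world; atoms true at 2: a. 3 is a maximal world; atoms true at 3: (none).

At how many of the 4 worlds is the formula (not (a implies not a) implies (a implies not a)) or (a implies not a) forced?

2

0: does not force it — 0 does not force (not (a implies not a) implies (a implies not a)) or (a implies not a): neither disjunct is forced at 0.
1: forces it.
2: does not force it — 2 does not force (not (a implies not a) implies (a implies not a)) or (a implies not a): neither disjunct is forced at 2.
3: forces it.
Worlds forcing the formula: {1, 3}.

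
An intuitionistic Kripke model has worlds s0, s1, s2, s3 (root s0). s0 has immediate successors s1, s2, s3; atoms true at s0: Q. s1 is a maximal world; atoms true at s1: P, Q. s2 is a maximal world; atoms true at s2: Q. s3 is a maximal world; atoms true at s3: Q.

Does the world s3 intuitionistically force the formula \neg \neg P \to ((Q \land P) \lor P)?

s3 \Vdash \neg \neg P \to ((Q \land P) \lor P) vacuously: no world accessible from s3 forces the antecedent \neg \neg P.

Yes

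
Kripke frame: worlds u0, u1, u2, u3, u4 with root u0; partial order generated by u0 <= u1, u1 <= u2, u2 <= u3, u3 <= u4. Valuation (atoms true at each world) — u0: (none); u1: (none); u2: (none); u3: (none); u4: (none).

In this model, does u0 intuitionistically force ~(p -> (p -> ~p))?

No

u0 ||-/- ~(p -> (p -> ~p)) since u0 is accessible from u0 and u0 ||- p -> (p -> ~p).
u0 ||- p -> (p -> ~p) vacuously: no world accessible from u0 forces the antecedent p.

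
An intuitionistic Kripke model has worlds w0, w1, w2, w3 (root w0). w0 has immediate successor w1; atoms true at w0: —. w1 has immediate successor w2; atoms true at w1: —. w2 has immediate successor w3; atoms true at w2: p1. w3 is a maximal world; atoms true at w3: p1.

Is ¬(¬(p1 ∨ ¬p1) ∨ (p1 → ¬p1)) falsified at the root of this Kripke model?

w0 ⊩ ¬(¬(p1 ∨ ¬p1) ∨ (p1 → ¬p1)): no world accessible from w0 forces ¬(p1 ∨ ¬p1) ∨ (p1 → ¬p1).
So the root w0 forces ¬(¬(p1 ∨ ¬p1) ∨ (p1 → ¬p1)); the model is not a countermodel.

No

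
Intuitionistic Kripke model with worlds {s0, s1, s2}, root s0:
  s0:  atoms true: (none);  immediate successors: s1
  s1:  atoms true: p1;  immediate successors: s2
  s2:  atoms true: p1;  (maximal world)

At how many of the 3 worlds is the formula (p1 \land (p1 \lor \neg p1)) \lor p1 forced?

2

s0: does not force it — s0 \nVdash (p1 \land (p1 \lor \neg p1)) \lor p1: neither disjunct is forced at s0.
s1: forces it.
s2: forces it.
Worlds forcing the formula: {s1, s2}.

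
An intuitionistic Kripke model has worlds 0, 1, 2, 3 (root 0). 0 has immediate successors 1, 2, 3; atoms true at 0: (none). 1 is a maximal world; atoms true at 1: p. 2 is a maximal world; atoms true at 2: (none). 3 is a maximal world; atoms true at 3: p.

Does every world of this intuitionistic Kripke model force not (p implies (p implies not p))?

No

Not every world: 0 does not force not (p implies (p implies not p)).
0 does not force not (p implies (p implies not p)) since 2 is accessible from 0 and 2 forces p implies (p implies not p).
2 forces p implies (p implies not p) vacuously: no world accessible from 2 forces the antecedent p.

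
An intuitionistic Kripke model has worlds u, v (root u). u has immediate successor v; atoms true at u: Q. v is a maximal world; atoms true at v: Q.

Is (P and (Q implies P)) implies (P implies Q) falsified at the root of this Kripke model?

u forces (P and (Q implies P)) implies (P implies Q) vacuously: no world accessible from u forces the antecedent P and (Q implies P).
So the root u forces (P and (Q implies P)) implies (P implies Q); the model is not a countermodel.

No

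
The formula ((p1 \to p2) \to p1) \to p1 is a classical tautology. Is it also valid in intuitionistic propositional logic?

This is Peirce's law, which is not intuitionistically valid.
A Kripke countermodel: worlds u, v; order generated by u \le v; atoms true at each world — u:{}; v:{p1}.
u \nVdash ((p1 \to p2) \to p1) \to p1: already at u itself, u \Vdash (p1 \to p2) \to p1 but u \nVdash p1.
u lacks atom p1, so u \nVdash p1.
So the root u does not force the formula.

No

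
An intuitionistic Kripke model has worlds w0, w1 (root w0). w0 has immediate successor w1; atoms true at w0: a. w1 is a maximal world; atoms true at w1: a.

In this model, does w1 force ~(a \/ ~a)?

w1 ||-/- ~(a \/ ~a) since w1 is accessible from w1 and w1 ||- a \/ ~a.
w1 ||- a \/ ~a via the disjunct a.

No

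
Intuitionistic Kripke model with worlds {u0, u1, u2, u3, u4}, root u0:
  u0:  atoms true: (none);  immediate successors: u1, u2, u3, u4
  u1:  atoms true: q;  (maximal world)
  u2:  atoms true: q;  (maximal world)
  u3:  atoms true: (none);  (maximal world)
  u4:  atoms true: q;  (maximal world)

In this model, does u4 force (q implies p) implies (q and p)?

u4 forces (q implies p) implies (q and p) vacuously: no world accessible from u4 forces the antecedent q implies p.

Yes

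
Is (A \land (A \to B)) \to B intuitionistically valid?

Yes

This is modus ponens in implicational form, which is intuitionistically derivable.
If a world forces A and A \to B, then applying the implication at that world (which is accessible from itself) gives B.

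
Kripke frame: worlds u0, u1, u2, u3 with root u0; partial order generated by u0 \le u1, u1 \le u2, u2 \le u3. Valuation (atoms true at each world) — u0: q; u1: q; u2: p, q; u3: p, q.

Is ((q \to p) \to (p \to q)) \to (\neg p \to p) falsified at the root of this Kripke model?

u0 \Vdash ((q \to p) \to (p \to q)) \to (\neg p \to p): every world accessible from u0 that forces (q \to p) \to (p \to q) (namely u0, u1, u2, u3) also forces \neg p \to p.
So the root u0 forces ((q \to p) \to (p \to q)) \to (\neg p \to p); the model is not a countermodel.

No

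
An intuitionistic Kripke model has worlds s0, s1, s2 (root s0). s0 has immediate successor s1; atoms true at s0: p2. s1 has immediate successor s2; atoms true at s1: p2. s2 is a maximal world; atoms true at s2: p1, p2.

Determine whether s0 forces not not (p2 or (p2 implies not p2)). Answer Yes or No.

s0 forces not not (p2 or (p2 implies not p2)): no world accessible from s0 forces not (p2 or (p2 implies not p2)).

Yes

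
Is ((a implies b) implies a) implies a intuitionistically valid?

No

This is Peirce's law, which is not intuitionistically valid.
A Kripke countermodel: worlds w0, w1; order generated by w0 <= w1; atoms true at each world — w0:{}; w1:{a}.
w0 does not force ((a implies b) implies a) implies a: already at w0 itself, w0 forces (a implies b) implies a but w0 does not force a.
w0 lacks atom a, so w0 does not force a.
So the root w0 does not force the formula.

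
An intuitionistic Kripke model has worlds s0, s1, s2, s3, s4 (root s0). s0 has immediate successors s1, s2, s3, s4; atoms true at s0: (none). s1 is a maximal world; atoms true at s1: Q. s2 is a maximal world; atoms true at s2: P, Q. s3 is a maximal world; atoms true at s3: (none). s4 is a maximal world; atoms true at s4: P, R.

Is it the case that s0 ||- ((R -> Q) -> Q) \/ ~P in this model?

No

s0 ||-/- ((R -> Q) -> Q) \/ ~P: neither disjunct is forced at s0.
s0 ||-/- (R -> Q) -> Q: at the accessible world s3, s3 ||- R -> Q but s3 ||-/- Q.
s3 lacks atom Q, so s3 ||-/- Q.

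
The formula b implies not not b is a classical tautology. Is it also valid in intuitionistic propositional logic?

Yes

This is double-negation introduction, which is intuitionistically derivable.
If a world forces b then every accessible world forces b (persistence), so none forces not b; hence not not b.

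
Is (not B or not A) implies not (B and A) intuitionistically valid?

This is a constructively valid De Morgan direction (disjunction of negations to negated conjunction), which is intuitionistically derivable.
If not B holds at a world then no accessible world forces B, hence none forces B and A; likewise for not A.

Yes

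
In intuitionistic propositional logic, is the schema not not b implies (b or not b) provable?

No

This is a variant of double-negation elimination (deriving excluded middle from double negation), which is not intuitionistically valid.
A Kripke countermodel: worlds u, v; order generated by u <= v; atoms true at each world — u:{}; v:{b}.
u does not force not not b implies (b or not b): already at u itself, u forces not not b but u does not force b or not b.
u does not force b or not b: neither disjunct is forced at u.
u lacks atom b, so u does not force b.
So the root u does not force the formula.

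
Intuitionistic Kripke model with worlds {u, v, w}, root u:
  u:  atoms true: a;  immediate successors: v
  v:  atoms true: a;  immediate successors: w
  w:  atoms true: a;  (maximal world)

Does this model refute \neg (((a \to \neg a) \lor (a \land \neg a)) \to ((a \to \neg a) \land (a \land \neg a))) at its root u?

Yes

u \nVdash \neg (((a \to \neg a) \lor (a \land \neg a)) \to ((a \to \neg a) \land (a \land \neg a))) since u is accessible from u and u \Vdash ((a \to \neg a) \lor (a \land \neg a)) \to ((a \to \neg a) \land (a \land \neg a)).
u \Vdash ((a \to \neg a) \lor (a \land \neg a)) \to ((a \to \neg a) \land (a \land \neg a)) vacuously: no world accessible from u forces the antecedent (a \to \neg a) \lor (a \land \neg a).
So the root u does not force \neg (((a \to \neg a) \lor (a \land \neg a)) \to ((a \to \neg a) \land (a \land \neg a))); the model is a countermodel.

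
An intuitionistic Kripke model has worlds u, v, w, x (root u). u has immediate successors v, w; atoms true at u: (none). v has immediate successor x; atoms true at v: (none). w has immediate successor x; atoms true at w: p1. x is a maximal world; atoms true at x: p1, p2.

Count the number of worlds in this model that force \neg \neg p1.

4

u: forces it.
v: forces it.
w: forces it.
x: forces it.
Worlds forcing the formula: {u, v, w, x}.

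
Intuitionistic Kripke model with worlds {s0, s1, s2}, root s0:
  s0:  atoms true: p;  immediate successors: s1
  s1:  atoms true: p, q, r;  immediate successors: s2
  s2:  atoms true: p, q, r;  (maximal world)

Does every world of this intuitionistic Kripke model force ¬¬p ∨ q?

s0 ⊩ ¬¬p ∨ q via the disjunct ¬¬p.
Since the root s0 forces ¬¬p ∨ q and forcing is persistent (monotone upward), every world forces it.

Yes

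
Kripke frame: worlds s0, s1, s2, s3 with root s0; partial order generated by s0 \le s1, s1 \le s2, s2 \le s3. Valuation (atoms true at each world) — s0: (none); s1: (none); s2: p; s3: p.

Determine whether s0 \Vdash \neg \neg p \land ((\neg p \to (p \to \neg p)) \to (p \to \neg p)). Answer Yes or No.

s0 \nVdash \neg \neg p \land ((\neg p \to (p \to \neg p)) \to (p \to \neg p)) since s0 fails (\neg p \to (p \to \neg p)) \to (p \to \neg p).

No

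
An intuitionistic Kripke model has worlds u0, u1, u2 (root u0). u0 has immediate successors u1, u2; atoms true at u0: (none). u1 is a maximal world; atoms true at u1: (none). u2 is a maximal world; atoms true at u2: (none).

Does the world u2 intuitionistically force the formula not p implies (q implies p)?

u2 forces not p implies (q implies p): every world accessible from u2 that forces not p (namely u2) also forces q implies p.

Yes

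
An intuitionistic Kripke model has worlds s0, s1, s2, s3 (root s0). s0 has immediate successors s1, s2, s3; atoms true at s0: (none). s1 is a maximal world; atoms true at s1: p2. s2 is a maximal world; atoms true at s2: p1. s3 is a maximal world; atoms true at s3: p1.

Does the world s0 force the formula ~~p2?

No

s0 ||-/- ~~p2 since s2 is accessible from s0 and s2 ||- ~p2.
s2 ||- ~p2: no world accessible from s2 forces p2.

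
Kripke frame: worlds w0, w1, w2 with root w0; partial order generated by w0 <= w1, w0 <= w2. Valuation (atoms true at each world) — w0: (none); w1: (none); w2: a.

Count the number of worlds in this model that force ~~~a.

w0: does not force it — w0 ||-/- ~~~a since w2 is accessible from w0 and w2 ||- ~~a.
w1: forces it.
w2: does not force it — w2 ||-/- ~~~a since w2 is accessible from w2 and w2 ||- ~~a.
Worlds forcing the formula: {w1}.

1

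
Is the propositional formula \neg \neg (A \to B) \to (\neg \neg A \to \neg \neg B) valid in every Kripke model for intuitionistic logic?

This is the distribution of double negation over implication, which is intuitionistically derivable.
Assume \neg \neg (A \to B) and \neg \neg A; suppose \neg B. Then A \to B would give \neg A (by contraposition), contradicting \neg \neg A; so \neg (A \to B), contradicting \neg \neg (A \to B). Hence \neg \neg B.

Yes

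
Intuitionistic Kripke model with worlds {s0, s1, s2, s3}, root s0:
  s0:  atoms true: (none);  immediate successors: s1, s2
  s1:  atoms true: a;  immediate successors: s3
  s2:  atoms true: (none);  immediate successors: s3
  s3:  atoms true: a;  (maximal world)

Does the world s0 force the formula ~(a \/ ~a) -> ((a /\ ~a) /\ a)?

Yes

s0 ||- ~(a \/ ~a) -> ((a /\ ~a) /\ a) vacuously: no world accessible from s0 forces the antecedent ~(a \/ ~a).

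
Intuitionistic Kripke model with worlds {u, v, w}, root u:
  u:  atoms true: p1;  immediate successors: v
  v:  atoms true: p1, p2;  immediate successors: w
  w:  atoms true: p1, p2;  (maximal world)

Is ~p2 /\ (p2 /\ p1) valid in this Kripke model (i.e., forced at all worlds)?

Not every world: u ||-/- ~p2 /\ (p2 /\ p1).
u ||-/- ~p2 /\ (p2 /\ p1) since u fails ~p2.

No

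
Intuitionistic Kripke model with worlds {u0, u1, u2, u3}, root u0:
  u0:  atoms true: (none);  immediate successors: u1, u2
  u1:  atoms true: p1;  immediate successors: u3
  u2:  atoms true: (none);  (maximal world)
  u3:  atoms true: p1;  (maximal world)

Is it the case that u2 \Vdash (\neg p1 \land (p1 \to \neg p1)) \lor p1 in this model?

u2 \Vdash (\neg p1 \land (p1 \to \neg p1)) \lor p1 via the disjunct \neg p1 \land (p1 \to \neg p1).

Yes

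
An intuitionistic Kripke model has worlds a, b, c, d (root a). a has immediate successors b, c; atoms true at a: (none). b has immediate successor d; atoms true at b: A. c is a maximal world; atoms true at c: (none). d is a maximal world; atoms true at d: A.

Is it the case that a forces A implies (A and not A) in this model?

a does not force A implies (A and not A): at the accessible world b, b forces A but b does not force A and not A.
b does not force A and not A since b fails not A.

No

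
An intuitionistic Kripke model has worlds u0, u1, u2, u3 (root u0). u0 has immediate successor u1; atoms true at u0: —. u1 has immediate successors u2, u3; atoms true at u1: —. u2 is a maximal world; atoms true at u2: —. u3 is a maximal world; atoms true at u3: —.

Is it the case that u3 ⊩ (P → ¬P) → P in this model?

No

u3 ⊮ (P → ¬P) → P: already at u3 itself, u3 ⊩ P → ¬P but u3 ⊮ P.
u3 lacks atom P, so u3 ⊮ P.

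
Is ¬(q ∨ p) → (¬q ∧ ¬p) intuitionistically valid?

This is a constructively valid De Morgan direction (negated disjunction to conjunction of negations), which is intuitionistically derivable.
From ¬(q ∨ p): if q held then q ∨ p would, contradiction — so ¬q; similarly ¬p.

Yes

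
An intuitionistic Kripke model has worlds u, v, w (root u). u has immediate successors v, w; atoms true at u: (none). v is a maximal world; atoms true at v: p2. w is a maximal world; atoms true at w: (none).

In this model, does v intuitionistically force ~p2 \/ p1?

No

v ||-/- ~p2 \/ p1: neither disjunct is forced at v.
v ||-/- ~p2 since v is accessible from v and v ||- p2.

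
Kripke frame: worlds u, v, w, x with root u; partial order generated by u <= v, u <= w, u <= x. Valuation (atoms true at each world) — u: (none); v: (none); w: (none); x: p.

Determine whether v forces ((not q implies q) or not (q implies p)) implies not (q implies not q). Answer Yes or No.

v forces ((not q implies q) or not (q implies p)) implies not (q implies not q) vacuously: no world accessible from v forces the antecedent (not q implies q) or not (q implies p).

Yes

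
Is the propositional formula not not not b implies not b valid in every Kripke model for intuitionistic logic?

Yes

This is triple-negation reduction, which is intuitionistically derivable.
Assume not not not b and suppose b. Then not not b (double-negation introduction), contradicting not not not b. So not b.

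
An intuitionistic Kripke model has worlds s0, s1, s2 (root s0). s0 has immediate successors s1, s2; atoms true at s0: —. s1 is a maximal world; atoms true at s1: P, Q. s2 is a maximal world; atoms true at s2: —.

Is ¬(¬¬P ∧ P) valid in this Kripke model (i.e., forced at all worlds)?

No

Not every world: s0 ⊮ ¬(¬¬P ∧ P).
s0 ⊮ ¬(¬¬P ∧ P) since s1 is accessible from s0 and s1 ⊩ ¬¬P ∧ P.
s1 ⊩ ¬¬P ∧ P since s1 forces both conjuncts.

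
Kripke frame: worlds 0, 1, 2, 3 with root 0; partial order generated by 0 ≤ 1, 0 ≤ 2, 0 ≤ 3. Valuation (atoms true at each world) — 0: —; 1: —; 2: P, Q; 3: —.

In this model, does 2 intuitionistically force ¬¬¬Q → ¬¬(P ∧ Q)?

Yes

2 ⊩ ¬¬¬Q → ¬¬(P ∧ Q) vacuously: no world accessible from 2 forces the antecedent ¬¬¬Q.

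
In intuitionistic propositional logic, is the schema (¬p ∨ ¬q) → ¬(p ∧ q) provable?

Yes

This is a constructively valid De Morgan direction (disjunction of negations to negated conjunction), which is intuitionistically derivable.
If ¬p holds at a world then no accessible world forces p, hence none forces p ∧ q; likewise for ¬q.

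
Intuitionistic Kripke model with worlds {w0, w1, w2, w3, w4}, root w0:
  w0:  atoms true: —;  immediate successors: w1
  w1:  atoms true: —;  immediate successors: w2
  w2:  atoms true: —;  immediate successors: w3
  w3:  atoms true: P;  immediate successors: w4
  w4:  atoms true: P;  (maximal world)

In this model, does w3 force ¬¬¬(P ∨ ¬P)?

No

w3 ⊮ ¬¬¬(P ∨ ¬P) since w3 is accessible from w3 and w3 ⊩ ¬¬(P ∨ ¬P).
w3 ⊩ ¬¬(P ∨ ¬P): no world accessible from w3 forces ¬(P ∨ ¬P).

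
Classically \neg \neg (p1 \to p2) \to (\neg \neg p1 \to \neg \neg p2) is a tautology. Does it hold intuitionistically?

Yes

This is the distribution of double negation over implication, which is intuitionistically derivable.
Assume \neg \neg (p1 \to p2) and \neg \neg p1; suppose \neg p2. Then p1 \to p2 would give \neg p1 (by contraposition), contradicting \neg \neg p1; so \neg (p1 \to p2), contradicting \neg \neg (p1 \to p2). Hence \neg \neg p2.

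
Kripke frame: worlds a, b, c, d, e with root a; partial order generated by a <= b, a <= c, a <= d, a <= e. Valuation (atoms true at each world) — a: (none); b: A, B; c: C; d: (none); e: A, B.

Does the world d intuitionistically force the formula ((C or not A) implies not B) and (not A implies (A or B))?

d does not force ((C or not A) implies not B) and (not A implies (A or B)) since d fails not A implies (A or B).

No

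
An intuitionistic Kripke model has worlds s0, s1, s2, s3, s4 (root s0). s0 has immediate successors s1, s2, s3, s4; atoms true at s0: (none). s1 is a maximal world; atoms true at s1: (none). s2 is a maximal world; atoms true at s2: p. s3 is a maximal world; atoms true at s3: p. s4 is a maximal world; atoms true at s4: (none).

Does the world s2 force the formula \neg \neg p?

s2 \Vdash \neg \neg p: no world accessible from s2 forces \neg p.

Yes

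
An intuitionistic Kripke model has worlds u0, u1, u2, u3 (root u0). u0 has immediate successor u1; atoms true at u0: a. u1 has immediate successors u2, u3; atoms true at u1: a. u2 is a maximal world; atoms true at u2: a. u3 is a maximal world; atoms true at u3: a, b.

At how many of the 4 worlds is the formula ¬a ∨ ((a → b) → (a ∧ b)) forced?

4

u0: forces it.
u1: forces it.
u2: forces it.
u3: forces it.
Worlds forcing the formula: {u0, u1, u2, u3}.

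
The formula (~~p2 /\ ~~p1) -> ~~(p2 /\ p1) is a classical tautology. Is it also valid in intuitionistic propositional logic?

Yes

This is the distribution of double negation over conjunction, which is intuitionistically derivable.
Assume ~~p2, ~~p1, and ~(p2 /\ p1). From p2 we'd get ~p1 (since p2 /\ p1 is refuted), contradicting ~~p1; so ~p2, contradicting ~~p2.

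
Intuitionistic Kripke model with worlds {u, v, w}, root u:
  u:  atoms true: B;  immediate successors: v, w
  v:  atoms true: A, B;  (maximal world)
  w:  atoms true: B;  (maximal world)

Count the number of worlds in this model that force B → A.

u: does not force it — u ⊮ B → A: already at u itself, u ⊩ B but u ⊮ A.
v: forces it.
w: does not force it — w ⊮ B → A: already at w itself, w ⊩ B but w ⊮ A.
Worlds forcing the formula: {v}.

1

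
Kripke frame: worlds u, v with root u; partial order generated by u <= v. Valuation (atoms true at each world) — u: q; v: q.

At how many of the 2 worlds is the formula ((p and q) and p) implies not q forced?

2

u: forces it.
v: forces it.
Worlds forcing the formula: {u, v}.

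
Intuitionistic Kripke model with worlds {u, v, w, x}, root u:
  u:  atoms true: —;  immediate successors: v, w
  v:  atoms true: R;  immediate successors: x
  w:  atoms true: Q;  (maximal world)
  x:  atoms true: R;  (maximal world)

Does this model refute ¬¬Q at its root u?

u ⊮ ¬¬Q since v is accessible from u and v ⊩ ¬Q.
v ⊩ ¬Q: no world accessible from v forces Q.
So the root u does not force ¬¬Q; the model is a countermodel.

Yes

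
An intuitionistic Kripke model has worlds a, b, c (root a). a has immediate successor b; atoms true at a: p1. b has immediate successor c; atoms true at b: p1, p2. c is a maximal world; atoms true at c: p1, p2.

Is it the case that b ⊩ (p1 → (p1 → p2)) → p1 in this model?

Yes

b ⊩ (p1 → (p1 → p2)) → p1: every world accessible from b that forces p1 → (p1 → p2) (namely b, c) also forces p1.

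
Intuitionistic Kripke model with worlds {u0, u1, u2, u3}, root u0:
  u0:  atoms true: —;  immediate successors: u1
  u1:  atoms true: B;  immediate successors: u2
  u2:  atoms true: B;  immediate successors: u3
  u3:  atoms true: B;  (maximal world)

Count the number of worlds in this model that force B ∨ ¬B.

3

u0: does not force it — u0 ⊮ B ∨ ¬B: neither disjunct is forced at u0.
u1: forces it.
u2: forces it.
u3: forces it.
Worlds forcing the formula: {u1, u2, u3}.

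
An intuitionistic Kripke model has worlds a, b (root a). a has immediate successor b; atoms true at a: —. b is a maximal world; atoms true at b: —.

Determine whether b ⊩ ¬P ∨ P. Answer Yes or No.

Yes

b ⊩ ¬P ∨ P via the disjunct ¬P.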